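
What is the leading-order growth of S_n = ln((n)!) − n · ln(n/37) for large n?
S_n ~ n · (ln 37 − 1) + O(ln n)

Stirling: ln((n)!) = n ln(n) − n + O(ln n).
  S_n = n ln(n) − n − n ln(n/37) + O(ln n)
      = n ln(n) − n ln n + n ln 37 − n + O(ln n)
      = n ln 37 − n + O(ln n)
      = n (ln 37 − 1) + O(ln n).
Numerically ln(37) − 1 ≈ 2.6109.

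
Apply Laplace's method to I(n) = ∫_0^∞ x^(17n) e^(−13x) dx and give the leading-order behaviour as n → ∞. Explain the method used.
I(n) ~ (sqrt(2π·17n) / 13) · (17n/(13e))^(17n)

Write the integrand as exp(17n ln x − 13x) and set f(x) = 17n ln x − 13x. Then f'(x) = 17n/x − 13 = 0 at x* = 17n/13, and f''(x*) = −17n/x*^2 = −13^2/(17n). Laplace's method (interior maximum) gives
  I(n) ~ e^(f(x*)) · sqrt(2π / |f''(x*)|)
        = exp(17n ln(17n/13) − 17n) · sqrt(2π · 17n / 13^2)
        = (17n/13)^(17n) e^(−17n) · sqrt(2π·17n) / 13
        = (sqrt(2π·17n) / 13) · (17n/(13e))^(17n).
This matches Γ(17n+1)/13^(17n+1) with Stirling applied to Γ.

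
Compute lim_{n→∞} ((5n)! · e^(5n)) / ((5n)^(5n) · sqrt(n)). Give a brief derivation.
lim = sqrt(2π·5)

Stirling: (5n)! ~ sqrt(2π·5n) · (5n/e)^(5n). Hence
  (5n)! · e^(5n) / (5n)^(5n) ~ sqrt(2π·5n).
Dividing by sqrt(n): sqrt(2π·5n) / sqrt(n) = sqrt(2π·5) · n^((1−1)/2), so the limit is sqrt(2π·5).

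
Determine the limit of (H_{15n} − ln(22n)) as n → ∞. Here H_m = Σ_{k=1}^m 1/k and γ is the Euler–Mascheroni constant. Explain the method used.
lim = ln(15/22) + γ

By Euler-Maclaurin, H_m = ln m + γ + O(1/m). So
  H_{15n} − ln(22n) = ln(15n) + γ − ln(22n) + O(1/n)
                       = ln(15/22) + γ + O(1/n).
Hence the limit is ln(15/22) + γ.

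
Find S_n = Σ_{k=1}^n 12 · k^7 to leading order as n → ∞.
S_n ~ 3 · n^8 / 2

By integral comparison (Euler-Maclaurin), Σ_{k=1}^n 12 · k^7 = 12 · ∫_0^n x^7 dx + O(n^7) = 12 · n^8/8 = 3 · n^8 / 2 + O(n^7). (Equivalently, Faulhaber's formula gives the same leading term.)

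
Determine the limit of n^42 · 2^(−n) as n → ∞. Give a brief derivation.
lim = 0

Exponentials with base > 1 dominate every fixed polynomial: for any fixed c, n^c / 2^n → 0 as n → ∞ (e.g. by the ratio test, or by writing 2^n = e^(n ln 2) and noting e^(n ln 2) / n^c → ∞). Hence n^42 · 2^(−n) = n^42 / 2^n → 0.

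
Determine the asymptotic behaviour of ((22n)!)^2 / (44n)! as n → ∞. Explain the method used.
((22n)!)^2/(44n)! ~ ((2π·22n)^(1/2) / sqrt(2)) · 2^(−2·22n)  →  0

Write N = 22n. Stirling: N! ~ sqrt(2π N)(N/e)^N and (2N)! ~ sqrt(2π·2N)·(2N/e)^(2N).
  (N!)^2/(2N)! ~ (2π N)^(2/2) (N/e)^(2N) / [sqrt(2π·2N) (2N/e)^(2N)]
     = (2π N)^(2/2) / sqrt(2π·2N) · (N/(2N))^(2N)
     = (2π N)^((2−1)/2) / sqrt(2) · 2^(−2N).
Since 2^2 > 1, the factor 2^(−2N) decays exponentially, so the ratio → 0. Substituting N = 22n gives the stated form.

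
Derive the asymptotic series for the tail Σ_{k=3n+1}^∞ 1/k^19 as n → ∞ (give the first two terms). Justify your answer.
Σ_{k>3n} 1/k^19 = 1/(18 · (3n)^18) − 1/(2 · (3n)^19) + O(1/(3n)^20)

Compare to the integral: ∫_{3n}^∞ x^(−19) dx = [−x^(−18)/18]_{3n}^∞ = 1/((19−1)·(3n)^18). The Euler-Maclaurin correction adds −f(3n)/2 = −1/(2·(3n)^19). Euler-Maclaurin then gives
  Σ_{k>3n} 1/k^19 = ∫_{3n}^∞ dx/x^19 − 1/(2·(3n)^19) + O(1/(3n)^20).
(Equivalently this is ζ(19) − Σ_{k≤3n} 1/k^19.)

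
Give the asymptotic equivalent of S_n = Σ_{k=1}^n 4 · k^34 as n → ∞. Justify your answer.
S_n ~ 4 · n^35 / 35

By integral comparison (Euler-Maclaurin), Σ_{k=1}^n 4 · k^34 = 4 · ∫_0^n x^34 dx + O(n^34) = 4 · n^35/35 + O(n^34). (Equivalently, Faulhaber's formula gives the same leading term.)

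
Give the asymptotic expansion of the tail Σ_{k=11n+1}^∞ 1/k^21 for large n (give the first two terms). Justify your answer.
Σ_{k>11n} 1/k^21 = 1/(20 · (11n)^20) − 1/(2 · (11n)^21) + O(1/(11n)^22)

Compare to the integral: ∫_{11n}^∞ x^(−21) dx = [−x^(−20)/20]_{11n}^∞ = 1/((21−1)·(11n)^20). The Euler-Maclaurin correction adds −f(11n)/2 = −1/(2·(11n)^21). Euler-Maclaurin then gives
  Σ_{k>11n} 1/k^21 = ∫_{11n}^∞ dx/x^21 − 1/(2·(11n)^21) + O(1/(11n)^22).
(Equivalently this is ζ(21) − Σ_{k≤11n} 1/k^21.)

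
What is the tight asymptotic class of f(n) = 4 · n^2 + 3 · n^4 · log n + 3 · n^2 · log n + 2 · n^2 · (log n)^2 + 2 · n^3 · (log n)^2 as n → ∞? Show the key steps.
f(n) ∈ Θ(n^4 · log n)

Compare the terms by growth order. For large n, n^a · (log n)^b dominates n^a' · (log n)^b' iff a > a', or (a = a' and b > b'). Ranking the 5 terms shows the dominant one is 3 · n^4 · log n. Hence f(n) ∈ Θ(n^4 · log n).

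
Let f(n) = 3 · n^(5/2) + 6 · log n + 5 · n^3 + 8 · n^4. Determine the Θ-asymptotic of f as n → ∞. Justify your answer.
f(n) ∈ Θ(n^4)

Compare the terms by growth order. For large n, n^a · (log n)^b dominates n^a' · (log n)^b' iff a > a', or (a = a' and b > b'). Ranking the 4 terms shows the dominant one is 8 · n^4. Hence f(n) ∈ Θ(n^4).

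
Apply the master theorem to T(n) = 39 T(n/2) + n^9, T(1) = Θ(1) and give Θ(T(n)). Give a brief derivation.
T(n) = Θ(n^9)

log_2 39 ≈ 5.285. f(n) = n^9 dominates n^(log_2 39) since 9 > 5.285, and the regularity condition a·f(n/b) = 39·(n/2)^9 = (39/512)·n^9 ≤ c·f(n) holds with c = 39/512 ≈ 0.0762 < 1. So this is Case 3: T(n) = Θ(f(n)) = Θ(n^9).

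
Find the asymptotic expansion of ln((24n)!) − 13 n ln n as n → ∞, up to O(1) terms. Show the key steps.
ln((24n)!) − 13 n ln n = 11 n ln n + 24(ln 24 − 1) n + (1/2) ln(2π·24n) + O(1/n)

Stirling: ln((24n)!) = 24n ln(24n) − 24n + (1/2) ln(2π·24n) + O(1/n).
Expand 24n ln(24n) = 24n (ln n + ln 24) = 24n ln n + 24n ln 24.
Subtract 13n ln n: leading term is (24 − 13) n ln n = 11 n ln n. The next term is 24n ln 24 − 24n = 24(ln 24 − 1) n. Then the (1/2) ln(2π·24n) correction.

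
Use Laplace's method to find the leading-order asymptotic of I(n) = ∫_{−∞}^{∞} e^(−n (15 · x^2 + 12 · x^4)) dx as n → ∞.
I(n) ~ sqrt(π/(15n))

φ(x) = 15 · x^2 + 12 · x^4 has its unique global minimum at x* = 0 (since φ'(x) = 30x + 48x^3 = 0 only at x = 0 for real x with both coefficients positive, and φ → ∞ as |x| → ∞). At x* = 0, φ(0) = 0 and φ''(0) = 30. Laplace's method then gives
  I(n) ~ sqrt(2π / (n · φ''(0))) · e^(−n φ(0)) = sqrt(2π / (30n)) = sqrt(π/(15n)).
The 12 · x^4 term contributes only at subleading order (an O(1/n) relative correction).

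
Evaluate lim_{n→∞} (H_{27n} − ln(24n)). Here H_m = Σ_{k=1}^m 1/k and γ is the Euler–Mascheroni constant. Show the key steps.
lim = ln(9/8) + γ

By Euler-Maclaurin, H_m = ln m + γ + O(1/m). So
  H_{27n} − ln(24n) = ln(27n) + γ − ln(24n) + O(1/n)
                       = ln(27/24) + γ + O(1/n).
Hence the limit is ln(27/24) + γ (= ln(9/8)).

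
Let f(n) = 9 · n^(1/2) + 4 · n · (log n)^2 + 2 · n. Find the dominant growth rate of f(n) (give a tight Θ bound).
f(n) ∈ Θ(n · (log n)^2)

Compare the terms by growth order. For large n, n^a · (log n)^b dominates n^a' · (log n)^b' iff a > a', or (a = a' and b > b'). Ranking the 3 terms shows the dominant one is 4 · n · (log n)^2. Hence f(n) ∈ Θ(n · (log n)^2).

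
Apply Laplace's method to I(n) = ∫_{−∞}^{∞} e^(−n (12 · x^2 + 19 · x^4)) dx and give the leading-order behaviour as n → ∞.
I(n) ~ sqrt(π/(12n))

φ(x) = 12 · x^2 + 19 · x^4 has its unique global minimum at x* = 0 (since φ'(x) = 24x + 76x^3 = 0 only at x = 0 for real x with both coefficients positive, and φ → ∞ as |x| → ∞). At x* = 0, φ(0) = 0 and φ''(0) = 24. Laplace's method then gives
  I(n) ~ sqrt(2π / (n · φ''(0))) · e^(−n φ(0)) = sqrt(2π / (24n)) = sqrt(π/(12n)).
The 19 · x^4 term contributes only at subleading order (an O(1/n) relative correction).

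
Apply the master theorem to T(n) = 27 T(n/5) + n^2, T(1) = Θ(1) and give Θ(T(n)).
T(n) = Θ(n^(log_5 27))

Master theorem: compare f(n) = n^2 to n^(log_5 27) where log_5 27 ≈ 2.048. Since 2 < log_5 27, we have f(n) = O(n^(log_5 27 − ε)) for some ε > 0 — Case 1. Hence T(n) = Θ(n^(log_5 27)).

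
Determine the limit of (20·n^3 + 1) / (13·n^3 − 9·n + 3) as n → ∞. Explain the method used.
lim = 20/13

For large n the leading n^3 terms dominate both numerator and denominator. Dividing top and bottom by n^3, every other term tends to 0, leaving 20/13.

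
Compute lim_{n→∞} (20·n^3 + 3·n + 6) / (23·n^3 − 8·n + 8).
lim = 20/23

For large n the leading n^3 terms dominate both numerator and denominator. Dividing top and bottom by n^3, every other term tends to 0, leaving 20/23.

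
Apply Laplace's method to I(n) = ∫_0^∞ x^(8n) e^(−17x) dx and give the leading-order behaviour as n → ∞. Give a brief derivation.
I(n) ~ (sqrt(2π·8n) / 17) · (8n/(17e))^(8n)

Write the integrand as exp(8n ln x − 17x) and set f(x) = 8n ln x − 17x. Then f'(x) = 8n/x − 17 = 0 at x* = 8n/17, and f''(x*) = −8n/x*^2 = −17^2/(8n). Laplace's method (interior maximum) gives
  I(n) ~ e^(f(x*)) · sqrt(2π / |f''(x*)|)
        = exp(8n ln(8n/17) − 8n) · sqrt(2π · 8n / 17^2)
        = (8n/17)^(8n) e^(−8n) · sqrt(2π·8n) / 17
        = (sqrt(2π·8n) / 17) · (8n/(17e))^(8n).
This matches Γ(8n+1)/17^(8n+1) with Stirling applied to Γ.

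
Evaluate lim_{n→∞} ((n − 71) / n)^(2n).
lim = e^(−142)

Rewrite as (1 − 71/n)^(2n). By the standard limit (1 + x/n)^n → e^x, we have (1 − 71/n)^n → e^(−71), and raising to the 2nd power gives e^(−142).
More precisely, ln[(1 − 71/n)^(2n)] = 2n · ln(1 − 71/n) = 2n · (-71/n + O(1/n^2)) = -142 + O(1/n) → -142.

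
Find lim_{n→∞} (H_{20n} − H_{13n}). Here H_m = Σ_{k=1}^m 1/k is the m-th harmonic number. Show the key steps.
lim = ln(20/13)

Euler-Maclaurin gives H_m = ln m + γ + 1/(2m) + O(1/m^2). The γ and O(1/m) terms cancel in the difference:
  H_{20n} − H_{13n} = ln(20n) − ln(13n) + O(1/n) = ln(20/13) + O(1/n).
Hence the limit is ln(20/13).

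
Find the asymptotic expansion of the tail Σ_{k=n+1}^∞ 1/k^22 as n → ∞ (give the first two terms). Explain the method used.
Σ_{k>n} 1/k^22 = 1/(21 · n^21) − 1/(2 · n^22) + O(1/n^23)

Compare to the integral: ∫_{n}^∞ x^(−22) dx = [−x^(−21)/21]_{n}^∞ = 1/((22−1)·n^21). The Euler-Maclaurin correction adds −f(n)/2 = −1/(2·n^22). Euler-Maclaurin then gives
  Σ_{k>n} 1/k^22 = ∫_{n}^∞ dx/x^22 − 1/(2·n^22) + O(1/n^23).
(Equivalently this is ζ(22) − Σ_{k≤n} 1/k^22.)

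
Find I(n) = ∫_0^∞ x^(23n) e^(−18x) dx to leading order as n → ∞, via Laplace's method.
I(n) ~ (sqrt(2π·23n) / 18) · (23n/(18e))^(23n)

Write the integrand as exp(23n ln x − 18x) and set f(x) = 23n ln x − 18x. Then f'(x) = 23n/x − 18 = 0 at x* = 23n/18, and f''(x*) = −23n/x*^2 = −18^2/(23n). Laplace's method (interior maximum) gives
  I(n) ~ e^(f(x*)) · sqrt(2π / |f''(x*)|)
        = exp(23n ln(23n/18) − 23n) · sqrt(2π · 23n / 18^2)
        = (23n/18)^(23n) e^(−23n) · sqrt(2π·23n) / 18
        = (sqrt(2π·23n) / 18) · (23n/(18e))^(23n).
This matches Γ(23n+1)/18^(23n+1) with Stirling applied to Γ.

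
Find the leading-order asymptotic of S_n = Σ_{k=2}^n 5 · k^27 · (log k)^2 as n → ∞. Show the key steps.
S_n ~ 5 · n^28 · (log n)^2 / 28

By integral comparison, S_n = ∫_1^n 5 · x^27 · (log x)^2 dx + O(n^27 · (log n)^2). For the integral, the leading term of ∫_1^n x^27 (log x)^2 dx is n^28/28 · (log n)^2 (by repeated integration by parts; each step lowers the log-exponent and produces a relatively O(1/log n) correction). Hence S_n ~ 5 · n^28 · (log n)^2 / 28.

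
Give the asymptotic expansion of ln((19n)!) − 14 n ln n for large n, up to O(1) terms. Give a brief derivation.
ln((19n)!) − 14 n ln n = 5 n ln n + 19(ln 19 − 1) n + (1/2) ln(2π·19n) + O(1/n)

Stirling: ln((19n)!) = 19n ln(19n) − 19n + (1/2) ln(2π·19n) + O(1/n).
Expand 19n ln(19n) = 19n (ln n + ln 19) = 19n ln n + 19n ln 19.
Subtract 14n ln n: leading term is (19 − 14) n ln n = 5 n ln n. The next term is 19n ln 19 − 19n = 19(ln 19 − 1) n. Then the (1/2) ln(2π·19n) correction.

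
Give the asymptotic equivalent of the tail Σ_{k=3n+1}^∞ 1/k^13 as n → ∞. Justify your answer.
Σ_{k>3n} 1/k^13 ~ 1/(12 · (3n)^12)

Compare to the integral: ∫_{3n}^∞ x^(−13) dx = [−x^(−12)/12]_{3n}^∞ = 1/((13−1)·(3n)^12). Euler-Maclaurin then gives
  Σ_{k>3n} 1/k^13 = ∫_{3n}^∞ dx/x^13 − 1/(2·(3n)^13) + O(1/(3n)^14).
(Equivalently this is ζ(13) − Σ_{k≤3n} 1/k^13.)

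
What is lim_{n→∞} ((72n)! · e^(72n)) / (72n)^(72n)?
lim = ∞

Stirling: (72n)! ~ sqrt(2π·72n) · (72n/e)^(72n). Hence
  (72n)! · e^(72n) / (72n)^(72n) ~ sqrt(2π·72n) = sqrt(2π·72) · sqrt(n) → ∞.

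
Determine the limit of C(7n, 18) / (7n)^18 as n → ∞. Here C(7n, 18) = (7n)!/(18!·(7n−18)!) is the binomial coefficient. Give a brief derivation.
lim = 1/18! = 1/6402373705728000

With N = 7n → ∞: C(N, 18) / N^18 = [N(N−1)…(N−17)] / (18! · N^18) = (1/18!) · 1 · (1 − 1/(7n)) · … · (1 − 17/(7n)). Each factor → 1 as N → ∞, so the limit is 1/18! = 1/6402373705728000.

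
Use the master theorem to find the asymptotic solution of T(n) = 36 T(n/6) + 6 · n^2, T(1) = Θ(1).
T(n) = Θ(n^2 log n)

log_6 36 = 2, and f(n) = 6 · n^2 = Θ(n^(log_6 36)). This is Case 2 of the master theorem: T(n) = Θ(f(n) · log n) = Θ(n^2 log n).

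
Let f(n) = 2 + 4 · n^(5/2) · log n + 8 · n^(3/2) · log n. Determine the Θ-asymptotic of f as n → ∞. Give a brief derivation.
f(n) ∈ Θ(n^(5/2) · log n)

Compare the terms by growth order. For large n, n^a · (log n)^b dominates n^a' · (log n)^b' iff a > a', or (a = a' and b > b'). Ranking the 3 terms shows the dominant one is 4 · n^(5/2) · log n. Hence f(n) ∈ Θ(n^(5/2) · log n).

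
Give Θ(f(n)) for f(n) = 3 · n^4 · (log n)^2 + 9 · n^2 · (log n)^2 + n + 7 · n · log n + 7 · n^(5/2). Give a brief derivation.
f(n) ∈ Θ(n^4 · (log n)^2)

Compare the terms by growth order. For large n, n^a · (log n)^b dominates n^a' · (log n)^b' iff a > a', or (a = a' and b > b'). Ranking the 5 terms shows the dominant one is 3 · n^4 · (log n)^2. Hence f(n) ∈ Θ(n^4 · (log n)^2).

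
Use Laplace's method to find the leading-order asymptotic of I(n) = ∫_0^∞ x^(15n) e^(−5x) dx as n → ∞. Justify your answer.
I(n) ~ (sqrt(2π·15n) / 5) · (15n/(5e))^(15n)

Write the integrand as exp(15n ln x − 5x) and set f(x) = 15n ln x − 5x. Then f'(x) = 15n/x − 5 = 0 at x* = 15n/5, and f''(x*) = −15n/x*^2 = −5^2/(15n). Laplace's method (interior maximum) gives
  I(n) ~ e^(f(x*)) · sqrt(2π / |f''(x*)|)
        = exp(15n ln(15n/5) − 15n) · sqrt(2π · 15n / 5^2)
        = (15n/5)^(15n) e^(−15n) · sqrt(2π·15n) / 5
        = (sqrt(2π·15n) / 5) · (15n/(5e))^(15n).
This matches Γ(15n+1)/5^(15n+1) with Stirling applied to Γ.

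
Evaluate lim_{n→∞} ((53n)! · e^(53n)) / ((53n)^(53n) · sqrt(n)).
lim = sqrt(2π·53)

Stirling: (53n)! ~ sqrt(2π·53n) · (53n/e)^(53n). Hence
  (53n)! · e^(53n) / (53n)^(53n) ~ sqrt(2π·53n).
Dividing by sqrt(n): sqrt(2π·53n) / sqrt(n) = sqrt(2π·53) · n^((1−1)/2), so the limit is sqrt(2π·53).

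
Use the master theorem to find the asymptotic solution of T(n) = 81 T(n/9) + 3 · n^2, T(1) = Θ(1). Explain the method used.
T(n) = Θ(n^2 log n)

log_9 81 = 2, and f(n) = 3 · n^2 = Θ(n^(log_9 81)). This is Case 2 of the master theorem: T(n) = Θ(f(n) · log n) = Θ(n^2 log n).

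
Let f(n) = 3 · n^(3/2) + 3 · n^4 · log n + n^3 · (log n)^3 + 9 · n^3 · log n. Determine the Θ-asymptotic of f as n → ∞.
f(n) ∈ Θ(n^4 · log n)

Compare the terms by growth order. For large n, n^a · (log n)^b dominates n^a' · (log n)^b' iff a > a', or (a = a' and b > b'). Ranking the 4 terms shows the dominant one is 3 · n^4 · log n. Hence f(n) ∈ Θ(n^4 · log n).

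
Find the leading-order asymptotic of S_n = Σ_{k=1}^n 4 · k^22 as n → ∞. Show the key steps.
S_n ~ 4 · n^23 / 23

By integral comparison (Euler-Maclaurin), Σ_{k=1}^n 4 · k^22 = 4 · ∫_0^n x^22 dx + O(n^22) = 4 · n^23/23 + O(n^22). (Equivalently, Faulhaber's formula gives the same leading term.)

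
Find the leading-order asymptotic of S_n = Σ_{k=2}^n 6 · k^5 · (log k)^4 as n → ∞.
S_n ~ n^6 · (log n)^4

By integral comparison, S_n = ∫_1^n 6 · x^5 · (log x)^4 dx + O(n^5 · (log n)^4). For the integral, the leading term of ∫_1^n x^5 (log x)^4 dx is n^6/6 · (log n)^4 (by repeated integration by parts; each step lowers the log-exponent and produces a relatively O(1/log n) correction). Hence S_n ~ n^6 · (log n)^4.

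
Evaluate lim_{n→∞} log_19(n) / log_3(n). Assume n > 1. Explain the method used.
lim = ln(3) / ln(19) = log_19(3)

Change of base: log_19(n) = ln n / ln 19 and log_3(n) = ln n / ln 3. The ratio is (ln n / ln 19) · (ln 3 / ln n) = ln 3 / ln 19, a constant independent of n. So the limit is ln 3 / ln 19 = log_19(3).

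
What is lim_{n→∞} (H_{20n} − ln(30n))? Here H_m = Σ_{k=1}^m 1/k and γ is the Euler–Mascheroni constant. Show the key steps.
lim = ln(2/3) + γ

By Euler-Maclaurin, H_m = ln m + γ + O(1/m). So
  H_{20n} − ln(30n) = ln(20n) + γ − ln(30n) + O(1/n)
                       = ln(20/30) + γ + O(1/n).
Hence the limit is ln(20/30) + γ (= ln(2/3)).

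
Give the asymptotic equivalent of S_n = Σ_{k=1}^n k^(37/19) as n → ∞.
S_n ~ (19/56) · n^(56/19)

Integral comparison: Σ_{k=1}^n k^(37/19) = ∫_0^n x^(37/19) dx + O(n^(37/19)). The integral is n^(1 + 37/19) / (1 + 37/19) = n^((37+19)/19) / ((37+19)/19) = (19/56) · n^(56/19).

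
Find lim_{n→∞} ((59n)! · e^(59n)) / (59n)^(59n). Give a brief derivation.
lim = ∞

Stirling: (59n)! ~ sqrt(2π·59n) · (59n/e)^(59n). Hence
  (59n)! · e^(59n) / (59n)^(59n) ~ sqrt(2π·59n) = sqrt(2π·59) · sqrt(n) → ∞.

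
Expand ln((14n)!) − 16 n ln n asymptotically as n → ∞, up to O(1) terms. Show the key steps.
ln((14n)!) − 16 n ln n = −2 n ln n + 14(ln 14 − 1) n + (1/2) ln(2π·14n) + O(1/n)

Stirling: ln((14n)!) = 14n ln(14n) − 14n + (1/2) ln(2π·14n) + O(1/n).
Expand 14n ln(14n) = 14n (ln n + ln 14) = 14n ln n + 14n ln 14.
Subtract 16n ln n: leading term is (14 − 16) n ln n = −2 n ln n. The next term is 14n ln 14 − 14n = 14(ln 14 − 1) n. Then the (1/2) ln(2π·14n) correction.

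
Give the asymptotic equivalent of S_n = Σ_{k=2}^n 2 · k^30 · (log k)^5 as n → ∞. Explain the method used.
S_n ~ 2 · n^31 · (log n)^5 / 31

By integral comparison, S_n = ∫_1^n 2 · x^30 · (log x)^5 dx + O(n^30 · (log n)^5). For the integral, the leading term of ∫_1^n x^30 (log x)^5 dx is n^31/31 · (log n)^5 (by repeated integration by parts; each step lowers the log-exponent and produces a relatively O(1/log n) correction). Hence S_n ~ 2 · n^31 · (log n)^5 / 31.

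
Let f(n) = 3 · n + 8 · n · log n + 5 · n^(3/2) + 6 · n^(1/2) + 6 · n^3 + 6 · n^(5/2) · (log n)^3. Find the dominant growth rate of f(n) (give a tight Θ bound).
f(n) ∈ Θ(n^3)

Compare the terms by growth order. For large n, n^a · (log n)^b dominates n^a' · (log n)^b' iff a > a', or (a = a' and b > b'). Ranking the 6 terms shows the dominant one is 6 · n^3. Hence f(n) ∈ Θ(n^3).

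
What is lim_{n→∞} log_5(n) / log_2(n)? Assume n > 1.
lim = ln(2) / ln(5) = log_5(2)

Change of base: log_5(n) = ln n / ln 5 and log_2(n) = ln n / ln 2. The ratio is (ln n / ln 5) · (ln 2 / ln n) = ln 2 / ln 5, a constant independent of n. So the limit is ln 2 / ln 5 = log_5(2).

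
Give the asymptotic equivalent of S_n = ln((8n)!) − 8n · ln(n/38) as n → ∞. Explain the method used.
S_n ~ 8n · (ln 304 − 1) + O(ln n)

Stirling: ln((8n)!) = 8n ln(8n) − 8n + O(ln n).
  S_n = 8n ln(8n) − 8n − 8n ln(n/38) + O(ln n)
      = 8n ln(8n) − 8n ln n + 8n ln 38 − 8n + O(ln n)
      = 8n ln 8 + 8n ln 38 − 8n + O(ln n)
      = 8n (ln 304 − 1) + O(ln n).
Numerically ln(304) − 1 ≈ 4.7170.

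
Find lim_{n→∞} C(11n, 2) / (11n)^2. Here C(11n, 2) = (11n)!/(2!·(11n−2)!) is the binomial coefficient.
lim = 1/2! = 1/2

With N = 11n → ∞: C(N, 2) / N^2 = [N(N−1)…(N−1)] / (2! · N^2) = (1/2!) · 1 · (1 − 1/(11n)). Each factor → 1 as N → ∞, so the limit is 1/2! = 1/2.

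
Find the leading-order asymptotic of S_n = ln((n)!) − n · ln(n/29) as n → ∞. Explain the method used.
S_n ~ n · (ln 29 − 1) + O(ln n)

Stirling: ln((n)!) = n ln(n) − n + O(ln n).
  S_n = n ln(n) − n − n ln(n/29) + O(ln n)
      = n ln(n) − n ln n + n ln 29 − n + O(ln n)
      = n ln 29 − n + O(ln n)
      = n (ln 29 − 1) + O(ln n).
Numerically ln(29) − 1 ≈ 2.3673.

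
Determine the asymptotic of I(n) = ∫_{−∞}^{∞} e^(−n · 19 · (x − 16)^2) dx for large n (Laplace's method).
I(n) = sqrt(π/(19n))

Here φ(x) = 19 · (x − 16)^2 has its unique minimum at x* = 16 with φ(x*) = 0 and φ''(x*) = 38. Laplace's method gives
  I(n) ~ e^(−n φ(x*)) · sqrt(2π / (n · φ''(x*))) = sqrt(2π / (38n)) = sqrt(π/(19n)).
This is exact: substituting u = (x − 16)·sqrt(19n) gives I(n) = (1/sqrt(19n)) ∫_{−∞}^{∞} e^(−u^2) du = sqrt(π/(19n)).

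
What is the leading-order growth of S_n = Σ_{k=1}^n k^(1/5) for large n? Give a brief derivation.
S_n ~ (5/6) · n^(6/5)

Integral comparison: Σ_{k=1}^n k^(1/5) = ∫_0^n x^(1/5) dx + O(n^(1/5)). The integral is n^(1 + 1/5) / (1 + 1/5) = n^((1+5)/5) / ((1+5)/5) = (5/6) · n^(6/5).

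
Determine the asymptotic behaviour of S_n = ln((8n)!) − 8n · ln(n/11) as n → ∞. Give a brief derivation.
S_n ~ 8n · (ln 88 − 1) + O(ln n)

Stirling: ln((8n)!) = 8n ln(8n) − 8n + O(ln n).
  S_n = 8n ln(8n) − 8n − 8n ln(n/11) + O(ln n)
      = 8n ln(8n) − 8n ln n + 8n ln 11 − 8n + O(ln n)
      = 8n ln 8 + 8n ln 11 − 8n + O(ln n)
      = 8n (ln 88 − 1) + O(ln n).
Numerically ln(88) − 1 ≈ 3.4773.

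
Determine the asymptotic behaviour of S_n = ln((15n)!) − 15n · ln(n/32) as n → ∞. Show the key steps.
S_n ~ 15n · (ln 480 − 1) + O(ln n)

Stirling: ln((15n)!) = 15n ln(15n) − 15n + O(ln n).
  S_n = 15n ln(15n) − 15n − 15n ln(n/32) + O(ln n)
      = 15n ln(15n) − 15n ln n + 15n ln 32 − 15n + O(ln n)
      = 15n ln 15 + 15n ln 32 − 15n + O(ln n)
      = 15n (ln 480 − 1) + O(ln n).
Numerically ln(480) − 1 ≈ 5.1738.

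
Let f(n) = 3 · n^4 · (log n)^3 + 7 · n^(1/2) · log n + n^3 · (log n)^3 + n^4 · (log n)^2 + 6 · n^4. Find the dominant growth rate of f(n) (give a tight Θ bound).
f(n) ∈ Θ(n^4 · (log n)^3)

Compare the terms by growth order. For large n, n^a · (log n)^b dominates n^a' · (log n)^b' iff a > a', or (a = a' and b > b'). Ranking the 5 terms shows the dominant one is 3 · n^4 · (log n)^3. Hence f(n) ∈ Θ(n^4 · (log n)^3).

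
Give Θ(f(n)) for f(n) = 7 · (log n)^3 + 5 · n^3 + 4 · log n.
f(n) ∈ Θ(n^3)

Compare the terms by growth order. For large n, n^a · (log n)^b dominates n^a' · (log n)^b' iff a > a', or (a = a' and b > b'). Ranking the 3 terms shows the dominant one is 5 · n^3. Hence f(n) ∈ Θ(n^3).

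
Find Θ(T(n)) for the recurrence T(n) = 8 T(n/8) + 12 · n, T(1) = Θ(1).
T(n) = Θ(n log n)

log_8 8 = 1, and f(n) = 12 · n = Θ(n^(log_8 8)). This is Case 2 of the master theorem: T(n) = Θ(f(n) · log n) = Θ(n log n).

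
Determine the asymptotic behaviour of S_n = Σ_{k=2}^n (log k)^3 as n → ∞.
S_n ~ n · (log n)^3

By integral comparison, S_n = ∫_1^n (log x)^3 dx + O((log n)^3). For the integral, the leading term of ∫_1^n (log x)^3 dx is n · (log n)^3 (by repeated integration by parts; each step lowers the log-exponent and produces a relatively O(1/log n) correction). Hence S_n ~ n · (log n)^3.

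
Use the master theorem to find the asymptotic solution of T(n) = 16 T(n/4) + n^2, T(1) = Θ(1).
T(n) = Θ(n^2 log n)

log_4 16 = 2, and f(n) = n^2 = Θ(n^(log_4 16)). This is Case 2 of the master theorem: T(n) = Θ(f(n) · log n) = Θ(n^2 log n).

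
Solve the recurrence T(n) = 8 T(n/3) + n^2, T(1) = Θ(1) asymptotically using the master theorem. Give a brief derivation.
T(n) = Θ(n^2)

log_3 8 ≈ 1.893. f(n) = n^2 dominates n^(log_3 8) since 2 > 1.893, and the regularity condition a·f(n/b) = 8·(n/3)^2 = (8/9)·n^2 ≤ c·f(n) holds with c = 8/9 ≈ 0.889 < 1. So this is Case 3: T(n) = Θ(f(n)) = Θ(n^2).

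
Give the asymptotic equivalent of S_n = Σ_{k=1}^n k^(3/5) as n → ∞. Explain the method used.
S_n ~ (5/8) · n^(8/5)

Integral comparison: Σ_{k=1}^n k^(3/5) = ∫_0^n x^(3/5) dx + O(n^(3/5)). The integral is n^(1 + 3/5) / (1 + 3/5) = n^((3+5)/5) / ((3+5)/5) = (5/8) · n^(8/5).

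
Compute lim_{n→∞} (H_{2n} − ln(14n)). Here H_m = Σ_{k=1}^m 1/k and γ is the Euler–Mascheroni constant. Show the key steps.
lim = −ln 7 + γ

By Euler-Maclaurin, H_m = ln m + γ + O(1/m). So
  H_{2n} − ln(14n) = ln(2n) + γ − ln(14n) + O(1/n)
                       = ln(2/14) + γ + O(1/n).
Hence the limit is ln(2/14) + γ (= −ln 7).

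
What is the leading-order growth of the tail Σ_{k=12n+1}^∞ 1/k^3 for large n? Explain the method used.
Σ_{k>12n} 1/k^3 ~ 1/(2 · (12n)^2)

Compare to the integral: ∫_{12n}^∞ x^(−3) dx = [−x^(−2)/2]_{12n}^∞ = 1/((3−1)·(12n)^2). Euler-Maclaurin then gives
  Σ_{k>12n} 1/k^3 = ∫_{12n}^∞ dx/x^3 − 1/(2·(12n)^3) + O(1/(12n)^4).
(Equivalently this is ζ(3) − Σ_{k≤12n} 1/k^3.)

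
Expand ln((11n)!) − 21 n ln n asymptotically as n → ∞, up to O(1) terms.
ln((11n)!) − 21 n ln n = −10 n ln n + 11(ln 11 − 1) n + (1/2) ln(2π·11n) + O(1/n)

Stirling: ln((11n)!) = 11n ln(11n) − 11n + (1/2) ln(2π·11n) + O(1/n).
Expand 11n ln(11n) = 11n (ln n + ln 11) = 11n ln n + 11n ln 11.
Subtract 21n ln n: leading term is (11 − 21) n ln n = −10 n ln n. The next term is 11n ln 11 − 11n = 11(ln 11 − 1) n. Then the (1/2) ln(2π·11n) correction.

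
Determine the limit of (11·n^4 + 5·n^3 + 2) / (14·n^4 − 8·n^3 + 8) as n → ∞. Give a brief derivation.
lim = 11/14

For large n the leading n^4 terms dominate both numerator and denominator. Dividing top and bottom by n^4, every other term tends to 0, leaving 11/14.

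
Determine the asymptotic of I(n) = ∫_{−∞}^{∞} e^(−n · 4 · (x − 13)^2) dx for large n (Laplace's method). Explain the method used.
I(n) = sqrt(π/(4n))

Here φ(x) = 4 · (x − 13)^2 has its unique minimum at x* = 13 with φ(x*) = 0 and φ''(x*) = 8. Laplace's method gives
  I(n) ~ e^(−n φ(x*)) · sqrt(2π / (n · φ''(x*))) = sqrt(2π / (8n)) = sqrt(π/(4n)).
This is exact: substituting u = (x − 13)·sqrt(4n) gives I(n) = (1/sqrt(4n)) ∫_{−∞}^{∞} e^(−u^2) du = sqrt(π/(4n)).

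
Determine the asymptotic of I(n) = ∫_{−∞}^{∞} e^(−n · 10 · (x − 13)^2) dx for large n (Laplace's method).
I(n) = sqrt(π/(10n))

Here φ(x) = 10 · (x − 13)^2 has its unique minimum at x* = 13 with φ(x*) = 0 and φ''(x*) = 20. Laplace's method gives
  I(n) ~ e^(−n φ(x*)) · sqrt(2π / (n · φ''(x*))) = sqrt(2π / (20n)) = sqrt(π/(10n)).
This is exact: substituting u = (x − 13)·sqrt(10n) gives I(n) = (1/sqrt(10n)) ∫_{−∞}^{∞} e^(−u^2) du = sqrt(π/(10n)).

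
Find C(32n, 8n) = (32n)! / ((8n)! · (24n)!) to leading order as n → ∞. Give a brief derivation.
C(32n, 8n) ~ (256/27)^(8n) · sqrt(2/(3π·8n))

Write N = 8n. Apply Stirling to each factorial:
  (4N)! ~ sqrt(2π·4N) · (4N/e)^(4N),
  N! ~ sqrt(2π N) · (N/e)^N,
  (3N)! ~ sqrt(2π·3N) · (3N/e)^(3N).
The exponential factors combine to (4N)^(4N) / (N^N · (3N)^(3N)) = 4^(4N)/3^(3N) = (4^4/3^3)^N = (256/27)^N.
The square-root prefactors combine to sqrt(2π·4N) / (sqrt(2π N)·sqrt(2π·3N)) = sqrt(4 / (2π·3·N)) = sqrt(2/(3π·8n)).
Substituting N = 8n: C(32n, 8n) ~ (256/27)^(8n) · sqrt(2/(3π·8n)).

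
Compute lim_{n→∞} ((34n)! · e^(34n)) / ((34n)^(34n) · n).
lim = 0

Stirling: (34n)! ~ sqrt(2π·34n) · (34n/e)^(34n). Hence
  (34n)! · e^(34n) / (34n)^(34n) ~ sqrt(2π·34n).
Dividing by n: sqrt(2π·34n) / n = sqrt(2π·34) · n^((1−2)/2), so the expression behaves like sqrt(2π·34) · n^((1−2)/2) → 0.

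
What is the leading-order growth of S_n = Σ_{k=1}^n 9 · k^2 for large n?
S_n ~ 3 · n^3

By integral comparison (Euler-Maclaurin), Σ_{k=1}^n 9 · k^2 = 9 · ∫_0^n x^2 dx + O(n^2) = 9 · n^3/3 = 3 · n^3 + O(n^2). (Equivalently, Faulhaber's formula gives the same leading term.)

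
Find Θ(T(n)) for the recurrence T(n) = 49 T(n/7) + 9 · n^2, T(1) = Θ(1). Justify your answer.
T(n) = Θ(n^2 log n)

log_7 49 = 2, and f(n) = 9 · n^2 = Θ(n^(log_7 49)). This is Case 2 of the master theorem: T(n) = Θ(f(n) · log n) = Θ(n^2 log n).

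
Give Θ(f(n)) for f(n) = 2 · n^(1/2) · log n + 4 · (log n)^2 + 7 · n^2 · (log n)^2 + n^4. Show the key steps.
f(n) ∈ Θ(n^4)

Compare the terms by growth order. For large n, n^a · (log n)^b dominates n^a' · (log n)^b' iff a > a', or (a = a' and b > b'). Ranking the 4 terms shows the dominant one is n^4. Hence f(n) ∈ Θ(n^4).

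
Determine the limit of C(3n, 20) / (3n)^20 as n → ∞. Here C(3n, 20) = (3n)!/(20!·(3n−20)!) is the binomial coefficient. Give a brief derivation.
lim = 1/20! = 1/2432902008176640000

With N = 3n → ∞: C(N, 20) / N^20 = [N(N−1)…(N−19)] / (20! · N^20) = (1/20!) · 1 · (1 − 1/(3n)) · … · (1 − 19/(3n)). Each factor → 1 as N → ∞, so the limit is 1/20! = 1/2432902008176640000.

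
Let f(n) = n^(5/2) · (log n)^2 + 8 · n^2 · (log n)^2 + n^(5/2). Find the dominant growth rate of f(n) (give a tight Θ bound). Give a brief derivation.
f(n) ∈ Θ(n^(5/2) · (log n)^2)

Compare the terms by growth order. For large n, n^a · (log n)^b dominates n^a' · (log n)^b' iff a > a', or (a = a' and b > b'). Ranking the 3 terms shows the dominant one is n^(5/2) · (log n)^2. Hence f(n) ∈ Θ(n^(5/2) · (log n)^2).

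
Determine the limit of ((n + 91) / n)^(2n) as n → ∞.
lim = e^182

Rewrite as (1 + 91/n)^(2n). By the standard limit (1 + x/n)^n → e^x, we have (1 + 91/n)^n → e^91, and raising to the 2nd power gives e^182.
More precisely, ln[(1 + 91/n)^(2n)] = 2n · ln(1 + 91/n) = 2n · (91/n + O(1/n^2)) = 182 + O(1/n) → 182.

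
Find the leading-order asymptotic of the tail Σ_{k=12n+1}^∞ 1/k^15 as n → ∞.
Σ_{k>12n} 1/k^15 ~ 1/(14 · (12n)^14)

Compare to the integral: ∫_{12n}^∞ x^(−15) dx = [−x^(−14)/14]_{12n}^∞ = 1/((15−1)·(12n)^14). Euler-Maclaurin then gives
  Σ_{k>12n} 1/k^15 = ∫_{12n}^∞ dx/x^15 − 1/(2·(12n)^15) + O(1/(12n)^16).
(Equivalently this is ζ(15) − Σ_{k≤12n} 1/k^15.)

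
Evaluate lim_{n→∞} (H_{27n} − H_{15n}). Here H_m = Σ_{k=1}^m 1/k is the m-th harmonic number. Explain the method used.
lim = ln(27/15) = ln(9/5)

Euler-Maclaurin gives H_m = ln m + γ + 1/(2m) + O(1/m^2). The γ and O(1/m) terms cancel in the difference:
  H_{27n} − H_{15n} = ln(27n) − ln(15n) + O(1/n) = ln(27/15) + O(1/n).
Hence the limit is ln(27/15) = ln(9/5).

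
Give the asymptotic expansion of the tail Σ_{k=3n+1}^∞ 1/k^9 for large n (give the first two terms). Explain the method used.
Σ_{k>3n} 1/k^9 = 1/(8 · (3n)^8) − 1/(2 · (3n)^9) + O(1/(3n)^10)

Compare to the integral: ∫_{3n}^∞ x^(−9) dx = [−x^(−8)/8]_{3n}^∞ = 1/((9−1)·(3n)^8). The Euler-Maclaurin correction adds −f(3n)/2 = −1/(2·(3n)^9). Euler-Maclaurin then gives
  Σ_{k>3n} 1/k^9 = ∫_{3n}^∞ dx/x^9 − 1/(2·(3n)^9) + O(1/(3n)^10).
(Equivalently this is ζ(9) − Σ_{k≤3n} 1/k^9.)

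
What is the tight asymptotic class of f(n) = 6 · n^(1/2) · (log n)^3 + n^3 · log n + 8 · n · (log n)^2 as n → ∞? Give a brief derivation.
f(n) ∈ Θ(n^3 · log n)

Compare the terms by growth order. For large n, n^a · (log n)^b dominates n^a' · (log n)^b' iff a > a', or (a = a' and b > b'). Ranking the 3 terms shows the dominant one is n^3 · log n. Hence f(n) ∈ Θ(n^3 · log n).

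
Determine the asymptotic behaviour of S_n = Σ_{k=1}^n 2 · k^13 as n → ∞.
S_n ~ n^14 / 7

By integral comparison (Euler-Maclaurin), Σ_{k=1}^n 2 · k^13 = 2 · ∫_0^n x^13 dx + O(n^13) = 2 · n^14/14 = n^14 / 7 + O(n^13). (Equivalently, Faulhaber's formula gives the same leading term.)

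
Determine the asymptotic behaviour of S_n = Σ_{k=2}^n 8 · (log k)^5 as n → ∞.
S_n ~ 8 · n · (log n)^5

By integral comparison, S_n = ∫_1^n 8 · (log x)^5 dx + O((log n)^5). For the integral, the leading term of ∫_1^n (log x)^5 dx is n · (log n)^5 (by repeated integration by parts; each step lowers the log-exponent and produces a relatively O(1/log n) correction). Hence S_n ~ 8 · n · (log n)^5.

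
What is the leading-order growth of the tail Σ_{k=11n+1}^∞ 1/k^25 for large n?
Σ_{k>11n} 1/k^25 ~ 1/(24 · (11n)^24)

Compare to the integral: ∫_{11n}^∞ x^(−25) dx = [−x^(−24)/24]_{11n}^∞ = 1/((25−1)·(11n)^24). Euler-Maclaurin then gives
  Σ_{k>11n} 1/k^25 = ∫_{11n}^∞ dx/x^25 − 1/(2·(11n)^25) + O(1/(11n)^26).
(Equivalently this is ζ(25) − Σ_{k≤11n} 1/k^25.)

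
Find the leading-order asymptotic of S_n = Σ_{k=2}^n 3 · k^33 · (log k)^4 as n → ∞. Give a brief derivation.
S_n ~ 3 · n^34 · (log n)^4 / 34

By integral comparison, S_n = ∫_1^n 3 · x^33 · (log x)^4 dx + O(n^33 · (log n)^4). For the integral, the leading term of ∫_1^n x^33 (log x)^4 dx is n^34/34 · (log n)^4 (by repeated integration by parts; each step lowers the log-exponent and produces a relatively O(1/log n) correction). Hence S_n ~ 3 · n^34 · (log n)^4 / 34.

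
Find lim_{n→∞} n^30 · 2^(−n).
lim = 0

Exponentials with base > 1 dominate every fixed polynomial: for any fixed c, n^c / 2^n → 0 as n → ∞ (e.g. by the ratio test, or by writing 2^n = e^(n ln 2) and noting e^(n ln 2) / n^c → ∞). Hence n^30 · 2^(−n) = n^30 / 2^n → 0.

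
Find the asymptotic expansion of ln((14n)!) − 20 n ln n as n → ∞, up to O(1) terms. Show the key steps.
ln((14n)!) − 20 n ln n = −6 n ln n + 14(ln 14 − 1) n + (1/2) ln(2π·14n) + O(1/n)

Stirling: ln((14n)!) = 14n ln(14n) − 14n + (1/2) ln(2π·14n) + O(1/n).
Expand 14n ln(14n) = 14n (ln n + ln 14) = 14n ln n + 14n ln 14.
Subtract 20n ln n: leading term is (14 − 20) n ln n = −6 n ln n. The next term is 14n ln 14 − 14n = 14(ln 14 − 1) n. Then the (1/2) ln(2π·14n) correction.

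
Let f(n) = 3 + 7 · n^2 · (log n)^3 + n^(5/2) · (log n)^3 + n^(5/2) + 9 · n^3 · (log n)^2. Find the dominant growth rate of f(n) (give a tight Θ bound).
f(n) ∈ Θ(n^3 · (log n)^2)

Compare the terms by growth order. For large n, n^a · (log n)^b dominates n^a' · (log n)^b' iff a > a', or (a = a' and b > b'). Ranking the 5 terms shows the dominant one is 9 · n^3 · (log n)^2. Hence f(n) ∈ Θ(n^3 · (log n)^2).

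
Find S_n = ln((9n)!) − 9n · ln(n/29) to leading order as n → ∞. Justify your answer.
S_n ~ 9n · (ln 261 − 1) + O(ln n)

Stirling: ln((9n)!) = 9n ln(9n) − 9n + O(ln n).
  S_n = 9n ln(9n) − 9n − 9n ln(n/29) + O(ln n)
      = 9n ln(9n) − 9n ln n + 9n ln 29 − 9n + O(ln n)
      = 9n ln 9 + 9n ln 29 − 9n + O(ln n)
      = 9n (ln 261 − 1) + O(ln n).
Numerically ln(261) − 1 ≈ 4.5645.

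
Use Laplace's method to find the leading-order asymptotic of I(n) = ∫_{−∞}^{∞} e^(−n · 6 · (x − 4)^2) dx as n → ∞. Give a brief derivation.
I(n) = sqrt(π/(6n))

Here φ(x) = 6 · (x − 4)^2 has its unique minimum at x* = 4 with φ(x*) = 0 and φ''(x*) = 12. Laplace's method gives
  I(n) ~ e^(−n φ(x*)) · sqrt(2π / (n · φ''(x*))) = sqrt(2π / (12n)) = sqrt(π/(6n)).
This is exact: substituting u = (x − 4)·sqrt(6n) gives I(n) = (1/sqrt(6n)) ∫_{−∞}^{∞} e^(−u^2) du = sqrt(π/(6n)).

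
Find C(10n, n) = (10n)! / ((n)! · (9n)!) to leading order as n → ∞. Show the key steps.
C(10n, n) ~ (10000000000/387420489)^(n) · sqrt(5/(9π·n))

Write N = n. Apply Stirling to each factorial:
  (10N)! ~ sqrt(2π·10N) · (10N/e)^(10N),
  N! ~ sqrt(2π N) · (N/e)^N,
  (9N)! ~ sqrt(2π·9N) · (9N/e)^(9N).
The exponential factors combine to (10N)^(10N) / (N^N · (9N)^(9N)) = 10^(10N)/9^(9N) = (10^10/9^9)^N = (10000000000/387420489)^N.
The square-root prefactors combine to sqrt(2π·10N) / (sqrt(2π N)·sqrt(2π·9N)) = sqrt(10 / (2π·9·N)) = sqrt(5/(9π·n)).
Substituting N = n: C(10n, n) ~ (10000000000/387420489)^(n) · sqrt(5/(9π·n)).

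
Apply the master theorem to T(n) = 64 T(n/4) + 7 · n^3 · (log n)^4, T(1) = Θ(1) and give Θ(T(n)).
T(n) = Θ(n^3 · (log n)^5)

Here log_4 64 = 3 and f(n) = 7 · n^3 · (log n)^4 = Θ(n^(log_4 64) · (log n)^4). This is the extended Case 2 of the master theorem (f matches the critical exponent up to log factors), giving T(n) = Θ(n^(log_4 64) · (log n)^(4+1)) = Θ(n^3 · (log n)^5).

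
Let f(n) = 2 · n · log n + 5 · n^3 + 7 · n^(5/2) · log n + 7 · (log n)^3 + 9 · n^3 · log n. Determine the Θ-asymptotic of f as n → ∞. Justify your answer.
f(n) ∈ Θ(n^3 · log n)

Compare the terms by growth order. For large n, n^a · (log n)^b dominates n^a' · (log n)^b' iff a > a', or (a = a' and b > b'). Ranking the 5 terms shows the dominant one is 9 · n^3 · log n. Hence f(n) ∈ Θ(n^3 · log n).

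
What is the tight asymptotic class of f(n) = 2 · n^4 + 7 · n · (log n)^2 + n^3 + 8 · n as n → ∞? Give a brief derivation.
f(n) ∈ Θ(n^4)

Compare the terms by growth order. For large n, n^a · (log n)^b dominates n^a' · (log n)^b' iff a > a', or (a = a' and b > b'). Ranking the 4 terms shows the dominant one is 2 · n^4. Hence f(n) ∈ Θ(n^4).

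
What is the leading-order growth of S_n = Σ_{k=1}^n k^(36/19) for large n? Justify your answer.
S_n ~ (19/55) · n^(55/19)

Integral comparison: Σ_{k=1}^n k^(36/19) = ∫_0^n x^(36/19) dx + O(n^(36/19)). The integral is n^(1 + 36/19) / (1 + 36/19) = n^((36+19)/19) / ((36+19)/19) = (19/55) · n^(55/19).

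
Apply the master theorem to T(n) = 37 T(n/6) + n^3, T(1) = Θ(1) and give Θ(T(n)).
T(n) = Θ(n^3)

log_6 37 ≈ 2.015. f(n) = n^3 dominates n^(log_6 37) since 3 > 2.015, and the regularity condition a·f(n/b) = 37·(n/6)^3 = (37/216)·n^3 ≤ c·f(n) holds with c = 37/216 ≈ 0.171 < 1. So this is Case 3: T(n) = Θ(f(n)) = Θ(n^3).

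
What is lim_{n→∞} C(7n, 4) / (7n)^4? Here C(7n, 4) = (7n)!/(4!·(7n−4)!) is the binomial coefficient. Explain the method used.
lim = 1/4! = 1/24

With N = 7n → ∞: C(N, 4) / N^4 = [N(N−1)…(N−3)] / (4! · N^4) = (1/4!) · 1 · (1 − 1/(7n)) · (1 − 2/(7n)) · (1 − 3/(7n)). Each factor → 1 as N → ∞, so the limit is 1/4! = 1/24.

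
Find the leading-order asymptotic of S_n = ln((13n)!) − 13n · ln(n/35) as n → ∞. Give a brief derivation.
S_n ~ 13n · (ln 455 − 1) + O(ln n)

Stirling: ln((13n)!) = 13n ln(13n) − 13n + O(ln n).
  S_n = 13n ln(13n) − 13n − 13n ln(n/35) + O(ln n)
      = 13n ln(13n) − 13n ln n + 13n ln 35 − 13n + O(ln n)
      = 13n ln 13 + 13n ln 35 − 13n + O(ln n)
      = 13n (ln 455 − 1) + O(ln n).
Numerically ln(455) − 1 ≈ 5.1203.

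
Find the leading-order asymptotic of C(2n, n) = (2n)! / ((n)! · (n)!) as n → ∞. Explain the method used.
C(2n, n) ~ (4)^(n) · sqrt(1/(π·n))

Write N = n. Apply Stirling to each factorial:
  (2N)! ~ sqrt(2π·2N) · (2N/e)^(2N),
  N! ~ sqrt(2π N) · (N/e)^N,
  (1N)! ~ sqrt(2π·1N) · (1N/e)^(1N).
The exponential factors combine to (2N)^(2N) / (N^N · (1N)^(1N)) = 2^(2N)/1^(1N) = (2^2/1^1)^N = (4)^N.
The square-root prefactors combine to sqrt(2π·2N) / (sqrt(2π N)·sqrt(2π·1N)) = sqrt(2 / (2π·1·N)) = sqrt(1/(π·n)).
Substituting N = n: C(2n, n) ~ (4)^(n) · sqrt(1/(π·n)).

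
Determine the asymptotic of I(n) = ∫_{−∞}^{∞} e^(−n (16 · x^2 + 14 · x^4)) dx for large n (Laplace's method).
I(n) ~ sqrt(π/(16n))

φ(x) = 16 · x^2 + 14 · x^4 has its unique global minimum at x* = 0 (since φ'(x) = 32x + 56x^3 = 0 only at x = 0 for real x with both coefficients positive, and φ → ∞ as |x| → ∞). At x* = 0, φ(0) = 0 and φ''(0) = 32. Laplace's method then gives
  I(n) ~ sqrt(2π / (n · φ''(0))) · e^(−n φ(0)) = sqrt(2π / (32n)) = sqrt(π/(16n)).
The 14 · x^4 term contributes only at subleading order (an O(1/n) relative correction).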